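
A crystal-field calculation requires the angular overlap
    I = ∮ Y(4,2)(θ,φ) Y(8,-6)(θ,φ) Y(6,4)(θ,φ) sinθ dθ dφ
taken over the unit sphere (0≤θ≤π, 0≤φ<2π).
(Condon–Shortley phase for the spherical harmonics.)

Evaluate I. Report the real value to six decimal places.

Rules hold: Σm=0, L=18 even, 4≤6≤12.
N = 9·17·13 = 1989
Δ = 6!·2!·10!/19! = 1/23279256
Racah Σ t=2..4: t=2:+1/1658880 t=3:−1/518400 t=4:+1/1658880 = -1/1382400
⇒ 3j(4 8 6; 0 0 0)² = 504/46189, sgn -1
Racah Σ t=0..2: t=0:+1/116121600 t=1:−1/43545600 t=2:+1/348364800 = -1/87091200
⇒ 3j(4 8 6; 2 -6 4)² = 10/969, sgn -1
4πI² = N·(3j₀)²·(3jₘ)² = 15120/67507
I = +1·√(0.223977/4π) = 0.13350470

0.133505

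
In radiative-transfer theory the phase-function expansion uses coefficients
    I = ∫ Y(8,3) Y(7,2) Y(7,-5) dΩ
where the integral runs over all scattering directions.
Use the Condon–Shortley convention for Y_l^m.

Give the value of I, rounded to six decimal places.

Rules hold: Σm=0, L=22 even, 1≤7≤15.
N = 17·15·15 = 3825
Δ = 8!·8!·6!/23! = 1/22086194130
Racah Σ t=1..7: t=1:−1/18289152000 t=2:+1/248832000 t=3:−1/24883200 t=4:+1/11943936 t=5:−1/24883200 t=6:+1/248832000 t=7:−1/18289152000 = 11/975421440
⇒ 3j(8 7 7; 0 0 0)² = 1750/289731, sgn -1
Racah Σ t=3..5: t=3:−1/746496000 t=4:+1/348364800 t=5:−1/1393459200 = 17/20901888000
⇒ 3j(8 7 7; 3 2 -5)² = 34/5681, sgn +1
4πI² = N·(3j₀)²·(3jₘ)² = 4462500/32273761
I = -1·√(0.13827/4π) = -0.10489611

-0.104896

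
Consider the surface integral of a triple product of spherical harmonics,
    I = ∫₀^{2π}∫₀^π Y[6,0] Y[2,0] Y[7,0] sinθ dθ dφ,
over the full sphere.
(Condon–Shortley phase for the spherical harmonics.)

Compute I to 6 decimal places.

0.000000

l₁+l₂+l₃=15 is odd: 3j(l;000)=0 ⇒ I=0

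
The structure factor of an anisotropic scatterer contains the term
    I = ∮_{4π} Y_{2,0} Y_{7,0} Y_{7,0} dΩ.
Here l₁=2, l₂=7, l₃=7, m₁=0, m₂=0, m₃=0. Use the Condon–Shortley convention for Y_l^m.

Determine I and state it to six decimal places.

Checks pass: Σm=0; 16 even; l₃=7∈[5,9].
(2·2+1)(2·7+1)(2·7+1) = 1125
Δ: 2! 2! 12! / 17! → 1/185640
sum: t=0:+1/2419200 t=1:−1/518400 t=2:+1/2419200 = -1/907200
3j²(2 7 7; 0 0 0) = Δ·Π!·Σ² = 56/3315  (sign +1)
(m-triple is (0,0,0) — same symbol as above.)
combine: 4πI² = 1125·56/3315·56/3315 = 15680/48841
take √, sign +1: I = 0.15983645

0.159836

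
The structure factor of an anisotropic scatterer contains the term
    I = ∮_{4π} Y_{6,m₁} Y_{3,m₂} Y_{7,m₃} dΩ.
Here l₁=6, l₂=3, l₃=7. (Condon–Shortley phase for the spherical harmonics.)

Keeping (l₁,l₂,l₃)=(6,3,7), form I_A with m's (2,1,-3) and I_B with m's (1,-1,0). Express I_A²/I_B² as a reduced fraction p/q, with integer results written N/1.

3840/7

Same 6,3,7: normalisation and zero-m 3j drop out of the ratio.
A: Δ: 2! 10! 4! / 17! → 1/2042040; sum: t=0:+1/829440 t=1:−1/181440 t=2:+1/645120 = -1/362880; 3j²(6 3 7; 2 1 -3) = Δ·Π!·Σ² = 256/17017  (sign -1)
B: Δ: 2! 10! 4! / 17! → 1/2042040; sum: t=0:+1/115200 t=1:−1/103680 t=2:+1/1451520 = -1/3628800; 3j²(6 3 7; 1 -1 0) = Δ·Π!·Σ² = 1/36465  (sign +1)
I_A²/I_B² = (256/17017)/(1/36465) = 3840/7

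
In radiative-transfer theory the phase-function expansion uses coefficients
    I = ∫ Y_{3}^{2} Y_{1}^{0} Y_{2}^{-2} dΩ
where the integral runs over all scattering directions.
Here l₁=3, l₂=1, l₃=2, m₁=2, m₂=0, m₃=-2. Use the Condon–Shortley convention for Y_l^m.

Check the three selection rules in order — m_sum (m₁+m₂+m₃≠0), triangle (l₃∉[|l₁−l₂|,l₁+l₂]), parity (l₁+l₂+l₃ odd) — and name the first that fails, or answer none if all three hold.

azimuthal sum: 2 + 0 − 2 = 0  ✓
2 ≤ 2 ≤ 4 (triangle on l)  ✓
L = 3 + 1 + 2 = 6 (even)  ✓

none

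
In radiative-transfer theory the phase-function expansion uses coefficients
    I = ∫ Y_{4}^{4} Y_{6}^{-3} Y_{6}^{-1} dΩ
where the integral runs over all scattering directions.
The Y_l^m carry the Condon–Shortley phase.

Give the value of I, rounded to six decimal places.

Rules hold: Σm=0, L=16 even, 2≤6≤10.
N = 9·13·13 = 1521
Δ = 4!·4!·8!/17! = 1/15315300
Racah Σ t=0..4: t=0:+1/829440 t=1:−1/25920 t=2:+1/9216 t=3:−1/25920 t=4:+1/829440 = 7/207360
⇒ 3j(4 6 6; 0 0 0)² = 28/2431, sgn +1
Racah Σ t=0..0: t=0:+1/414720 = 1/414720
⇒ 3j(4 6 6; 4 -3 -1)² = 49/2431, sgn -1
4πI² = N·(3j₀)²·(3jₘ)² = 12348/34969
I = -1·√(0.353113/4π) = -0.16763001

-0.167630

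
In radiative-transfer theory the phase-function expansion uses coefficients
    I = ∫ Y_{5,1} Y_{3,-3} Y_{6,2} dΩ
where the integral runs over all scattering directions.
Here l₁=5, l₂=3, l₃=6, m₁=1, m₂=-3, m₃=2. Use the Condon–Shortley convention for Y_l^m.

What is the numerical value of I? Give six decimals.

-0.174062

Checks pass: Σm=0; 14 even; l₃=6∈[2,8].
(2·5+1)(2·3+1)(2·6+1) = 1001
Δ: 2! 8! 4! / 15! → 1/675675
sum: t=0:+1/8640 t=1:−1/2304 t=2:+1/8640 = -7/34560
3j²(5 3 6; 0 0 0) = Δ·Π!·Σ² = 7/429  (sign -1)
sum: t=0:+1/27648 = 1/27648
3j²(5 3 6; 1 -3 2) = Δ·Π!·Σ² = 10/429  (sign +1)
combine: 4πI² = 1001·7/429·10/429 = 490/1287
take √, sign -1: I = -0.17406195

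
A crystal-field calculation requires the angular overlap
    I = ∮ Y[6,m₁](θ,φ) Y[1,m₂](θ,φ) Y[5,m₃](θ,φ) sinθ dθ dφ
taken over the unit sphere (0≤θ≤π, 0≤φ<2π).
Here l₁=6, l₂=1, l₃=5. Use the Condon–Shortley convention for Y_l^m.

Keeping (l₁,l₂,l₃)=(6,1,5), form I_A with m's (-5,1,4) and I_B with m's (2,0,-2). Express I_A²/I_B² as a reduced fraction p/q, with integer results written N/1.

Same 6,1,5: normalisation and zero-m 3j drop out of the ratio.
A: Δ: 2! 10! 0! / 13! → 1/858; sum: t=2:+1/725760 = 1/725760; 3j²(6 1 5; -5 1 4) = Δ·Π!·Σ² = 5/78  (sign -1)
B: Δ: 2! 10! 0! / 13! → 1/858; sum: t=1:−1/30240 = -1/30240; 3j²(6 1 5; 2 0 -2) = Δ·Π!·Σ² = 16/429  (sign +1)
I_A²/I_B² = (5/78)/(16/429) = 55/32

55/32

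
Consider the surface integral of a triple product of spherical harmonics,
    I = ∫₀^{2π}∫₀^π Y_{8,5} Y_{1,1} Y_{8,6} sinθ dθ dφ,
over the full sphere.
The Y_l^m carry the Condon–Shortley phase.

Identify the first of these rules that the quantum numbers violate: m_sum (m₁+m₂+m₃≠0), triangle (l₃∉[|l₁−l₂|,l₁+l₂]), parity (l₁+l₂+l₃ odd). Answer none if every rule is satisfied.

azimuthal sum: 5 + 1 + 6 = 12  ✗
7 ≤ 8 ≤ 9 (triangle on l)
L = 8 + 1 + 8 = 17 (odd)

m_sum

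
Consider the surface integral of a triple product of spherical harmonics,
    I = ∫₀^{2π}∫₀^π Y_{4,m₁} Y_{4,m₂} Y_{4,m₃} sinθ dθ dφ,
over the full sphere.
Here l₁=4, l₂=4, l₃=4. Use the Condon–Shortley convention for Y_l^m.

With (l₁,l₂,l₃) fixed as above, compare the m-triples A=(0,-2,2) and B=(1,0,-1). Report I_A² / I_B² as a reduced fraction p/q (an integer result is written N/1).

l's match ⇒ only the (l;m) 3-j factors differ between A and B.
A: triangle coeff Δ(4,4,4) = 1/450450; Σ_t [0,2]: t=0:+1/2304 t=1:−1/216 t=2:+1/384 = -11/6912; (3j)²=11/1638 [(4 4 4; 0 -2 2)], sign=-1
B: triangle coeff Δ(4,4,4) = 1/450450; Σ_t [0,3]: t=0:+1/3456 t=1:−1/144 t=2:+1/96 t=3:−1/864 = 1/384; (3j)²=9/2002 [(4 4 4; 1 0 -1)], sign=-1
I_A²/I_B² = (11/1638)/(9/2002) = 121/81

121/81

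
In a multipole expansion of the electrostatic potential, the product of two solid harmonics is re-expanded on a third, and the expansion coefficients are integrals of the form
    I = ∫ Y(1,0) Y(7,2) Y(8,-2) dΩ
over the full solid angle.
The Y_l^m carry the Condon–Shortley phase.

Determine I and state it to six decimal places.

m-sum 0 ✓  L=16 even ✓  6≤8≤8 ✓
Π(2lᵢ+1) = 3×15×17 = 765
triangle coeff Δ(1,7,8) = 1/2040
Σ_t [0,0]: t=0:+1/25401600 = 1/25401600
(3j)²=8/255 [(1 7 8; 0 0 0)], sign=+1
Σ_t [0,0]: t=0:+1/43545600 = 1/43545600
(3j)²=1/34 [(1 7 8; 0 2 -2)], sign=+1
⇒ 4πI² = 12/17
I = (+1)√(12/17/(4π)) = 0.23700703

0.237007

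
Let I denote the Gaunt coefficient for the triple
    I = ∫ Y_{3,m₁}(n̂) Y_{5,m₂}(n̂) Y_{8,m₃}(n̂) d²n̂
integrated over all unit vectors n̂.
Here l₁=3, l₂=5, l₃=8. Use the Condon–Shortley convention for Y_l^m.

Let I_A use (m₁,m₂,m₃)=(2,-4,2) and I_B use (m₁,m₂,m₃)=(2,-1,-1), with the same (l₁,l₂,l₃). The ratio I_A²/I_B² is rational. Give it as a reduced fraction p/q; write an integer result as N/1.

l's match ⇒ only the (l;m) 3-j factors differ between A and B.
A: triangle coeff Δ(3,5,8) = 1/136136; Σ_t [0,0]: t=0:+1/43545600 = 1/43545600; (3j)²=15/34034 [(3 5 8; 2 -4 2)], sign=+1
B: triangle coeff Δ(3,5,8) = 1/136136; Σ_t [0,0]: t=0:+1/2073600 = 1/2073600; (3j)²=63/9724 [(3 5 8; 2 -1 -1)], sign=-1
I_A²/I_B² = (15/34034)/(63/9724) = 10/147

10/147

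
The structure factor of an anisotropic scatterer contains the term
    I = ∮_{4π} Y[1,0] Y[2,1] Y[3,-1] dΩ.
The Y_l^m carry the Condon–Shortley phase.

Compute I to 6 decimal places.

-0.233597

Rules hold: Σm=0, L=6 even, 1≤3≤3.
N = 3·5·7 = 105
Δ = 0!·2!·4!/7! = 1/105
Racah Σ t=0..0: t=0:+1/4 = 1/4
⇒ 3j(1 2 3; 0 0 0)² = 3/35, sgn -1
Racah Σ t=0..0: t=0:+1/6 = 1/6
⇒ 3j(1 2 3; 0 1 -1)² = 8/105, sgn +1
4πI² = N·(3j₀)²·(3jₘ)² = 24/35
I = -1·√(0.685714/4π) = -0.23359668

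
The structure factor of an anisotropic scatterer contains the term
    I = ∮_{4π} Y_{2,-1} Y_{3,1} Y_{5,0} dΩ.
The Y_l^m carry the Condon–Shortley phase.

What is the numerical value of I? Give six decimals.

0.169433

Rules hold: Σm=0, L=10 even, 1≤5≤5.
N = 5·7·11 = 385
Δ = 0!·4!·6!/11! = 1/2310
Racah Σ t=0..0: t=0:+1/144 = 1/144
⇒ 3j(2 3 5; 0 0 0)² = 10/231, sgn -1
Racah Σ t=0..0: t=0:+1/288 = 1/288
⇒ 3j(2 3 5; -1 1 0)² = 5/231, sgn -1
4πI² = N·(3j₀)²·(3jₘ)² = 250/693
I = +1·√(0.36075/4π) = 0.16943318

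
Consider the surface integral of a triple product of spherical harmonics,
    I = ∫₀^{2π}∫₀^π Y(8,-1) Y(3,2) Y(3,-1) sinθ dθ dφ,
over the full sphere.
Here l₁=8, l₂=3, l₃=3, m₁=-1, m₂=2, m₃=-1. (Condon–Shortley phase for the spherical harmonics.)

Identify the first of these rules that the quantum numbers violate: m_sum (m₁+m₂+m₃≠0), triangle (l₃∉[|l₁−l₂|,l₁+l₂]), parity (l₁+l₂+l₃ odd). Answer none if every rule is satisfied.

azimuthal sum: -1 + 2 − 1 = 0  ✓
5 ≤ 3 ≤ 11 (triangle on l)  ✗
L = 8 + 3 + 3 = 14 (even)

triangle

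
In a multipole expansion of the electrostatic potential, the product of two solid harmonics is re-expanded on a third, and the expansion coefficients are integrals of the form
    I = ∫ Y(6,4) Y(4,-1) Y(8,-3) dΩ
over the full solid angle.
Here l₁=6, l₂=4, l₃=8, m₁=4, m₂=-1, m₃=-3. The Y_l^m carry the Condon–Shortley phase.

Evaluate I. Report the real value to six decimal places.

m-sum 0 ✓  L=18 even ✓  2≤8≤10 ✓
Π(2lᵢ+1) = 13×9×17 = 1989
triangle coeff Δ(6,4,8) = 1/23279256
Σ_t [0,2]: t=0:+1/1658880 t=1:−1/518400 t=2:+1/1658880 = -1/1382400
(3j)²=504/46189 [(6 4 8; 0 0 0)], sign=-1
Σ_t [0,2]: t=0:+1/5806080 t=1:−1/17418240 t=2:+1/870912000 = 101/870912000
(3j)²=10201/705432 [(6 4 8; 4 -1 -3)], sign=-1
⇒ 4πI² = 275427/877591
I = (+1)√(275427/877591/(4π)) = 0.15803462

0.158035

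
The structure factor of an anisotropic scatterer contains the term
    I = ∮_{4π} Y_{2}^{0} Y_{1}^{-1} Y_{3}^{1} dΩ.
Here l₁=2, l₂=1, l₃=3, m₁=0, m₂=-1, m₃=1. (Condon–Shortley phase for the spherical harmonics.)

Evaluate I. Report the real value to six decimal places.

-0.202301

Checks pass: Σm=0; 6 even; l₃=3∈[1,3].
(2·2+1)(2·1+1)(2·3+1) = 105
Δ: 0! 4! 2! / 7! → 1/105
sum: t=0:+1/4 = 1/4
3j²(2 1 3; 0 0 0) = Δ·Π!·Σ² = 3/35  (sign -1)
sum: t=0:+1/8 = 1/8
3j²(2 1 3; 0 -1 1) = Δ·Π!·Σ² = 2/35  (sign +1)
combine: 4πI² = 105·3/35·2/35 = 18/35
take √, sign -1: I = -0.20230066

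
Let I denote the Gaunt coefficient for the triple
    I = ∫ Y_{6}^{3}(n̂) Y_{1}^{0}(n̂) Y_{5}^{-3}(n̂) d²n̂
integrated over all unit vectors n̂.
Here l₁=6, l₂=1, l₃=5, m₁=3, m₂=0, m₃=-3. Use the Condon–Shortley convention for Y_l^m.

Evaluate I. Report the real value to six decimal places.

Rules hold: Σm=0, L=12 even, 5≤5≤7.
N = 13·3·11 = 429
Δ = 2!·10!·0!/13! = 1/858
Racah Σ t=1..1: t=1:−1/14400 = -1/14400
⇒ 3j(6 1 5; 0 0 0)² = 6/143, sgn +1
Racah Σ t=1..1: t=1:−1/80640 = -1/80640
⇒ 3j(6 1 5; 3 0 -3)² = 9/286, sgn -1
4πI² = N·(3j₀)²·(3jₘ)² = 81/143
I = -1·√(0.566434/4π) = -0.21230956

-0.212310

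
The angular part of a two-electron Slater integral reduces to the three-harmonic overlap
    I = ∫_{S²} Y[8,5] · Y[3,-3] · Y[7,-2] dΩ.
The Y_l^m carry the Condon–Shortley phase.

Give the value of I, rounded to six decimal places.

m-sum 0 ✓  L=18 even ✓  5≤7≤11 ✓
Π(2lᵢ+1) = 17×7×15 = 1785
triangle coeff Δ(8,3,7) = 1/5290740
Σ_t [1,3]: t=1:−1/7257600 t=2:+1/2073600 t=3:−1/7257600 = 1/4838400
(3j)²=252/20995 [(8 3 7; 0 0 0)], sign=-1
Σ_t [0,0]: t=0:+1/104509440 = 1/104509440
(3j)²=275/13566 [(8 3 7; 5 -3 -2)], sign=-1
⇒ 4πI² = 34650/79781
I = (+1)√(34650/79781/(4π)) = 0.18590752

0.185908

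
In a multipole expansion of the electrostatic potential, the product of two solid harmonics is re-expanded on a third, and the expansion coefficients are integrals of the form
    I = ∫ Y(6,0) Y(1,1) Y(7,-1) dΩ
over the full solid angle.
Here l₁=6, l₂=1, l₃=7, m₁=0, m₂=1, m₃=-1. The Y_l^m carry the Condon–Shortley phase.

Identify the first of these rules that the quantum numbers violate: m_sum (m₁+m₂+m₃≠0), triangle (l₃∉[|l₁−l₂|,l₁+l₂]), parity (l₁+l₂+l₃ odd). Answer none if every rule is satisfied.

m₁+m₂+m₃ = 0 + 1 − 1 = 0  ✓
triangle: |6−1|=5 ≤ l₃=7 ≤ 6+1=7  ✓
parity: l₁+l₂+l₃ = 14 is even  ✓

none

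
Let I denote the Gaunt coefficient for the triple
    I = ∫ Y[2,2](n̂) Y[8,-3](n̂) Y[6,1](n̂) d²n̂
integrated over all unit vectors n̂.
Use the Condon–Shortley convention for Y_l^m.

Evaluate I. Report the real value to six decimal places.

Checks pass: Σm=0; 16 even; l₃=6∈[6,10].
(2·2+1)(2·8+1)(2·6+1) = 1105
Δ: 4! 0! 12! / 17! → 1/30940
sum: t=2:+1/2073600 = 1/2073600
3j²(2 8 6; 0 0 0) = Δ·Π!·Σ² = 28/1105  (sign +1)
sum: t=0:+1/14515200 = 1/14515200
3j²(2 8 6; 2 -3 1) = Δ·Π!·Σ² = 33/3094  (sign -1)
combine: 4πI² = 1105·28/1105·33/3094 = 66/221
take √, sign -1: I = -0.15415972

-0.154160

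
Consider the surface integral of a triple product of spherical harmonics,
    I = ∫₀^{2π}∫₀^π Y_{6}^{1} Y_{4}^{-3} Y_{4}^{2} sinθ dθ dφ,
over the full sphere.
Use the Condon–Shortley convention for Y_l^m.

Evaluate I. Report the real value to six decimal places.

0.160153

Rules hold: Σm=0, L=14 even, 2≤4≤10.
N = 13·9·9 = 1053
Δ = 6!·6!·2!/15! = 1/1261260
Racah Σ t=2..4: t=2:+1/4608 t=3:−1/1296 t=4:+1/4608 = -7/20736
⇒ 3j(6 4 4; 0 0 0)² = 20/1287, sgn -1
Racah Σ t=0..1: t=0:+1/86400 t=1:−1/11520 = -13/172800
⇒ 3j(6 4 4; 1 -3 2)² = 13/660, sgn -1
4πI² = N·(3j₀)²·(3jₘ)² = 39/121
I = +1·√(0.322314/4π) = 0.16015286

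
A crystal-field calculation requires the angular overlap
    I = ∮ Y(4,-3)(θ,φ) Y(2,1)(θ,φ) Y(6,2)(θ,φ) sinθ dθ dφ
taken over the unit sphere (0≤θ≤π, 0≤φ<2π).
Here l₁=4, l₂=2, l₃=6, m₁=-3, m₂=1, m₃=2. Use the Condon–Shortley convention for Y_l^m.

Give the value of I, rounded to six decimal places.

Checks pass: Σm=0; 12 even; l₃=6∈[2,6].
(2·4+1)(2·2+1)(2·6+1) = 585
Δ: 0! 8! 4! / 13! → 1/6435
sum: t=0:+1/2304 = 1/2304
3j²(4 2 6; 0 0 0) = Δ·Π!·Σ² = 5/143  (sign +1)
sum: t=0:+1/30240 = 1/30240
3j²(4 2 6; -3 1 2) = Δ·Π!·Σ² = 32/6435  (sign +1)
combine: 4πI² = 585·5/143·32/6435 = 160/1573
take √, sign +1: I = 0.08996855

0.089969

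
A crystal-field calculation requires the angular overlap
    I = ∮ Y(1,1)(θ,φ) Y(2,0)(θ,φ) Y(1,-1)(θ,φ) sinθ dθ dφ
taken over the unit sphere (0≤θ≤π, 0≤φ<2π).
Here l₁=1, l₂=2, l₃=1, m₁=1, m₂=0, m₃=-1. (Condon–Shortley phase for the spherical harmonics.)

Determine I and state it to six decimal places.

0.126157

Checks pass: Σm=0; 4 even; l₃=1∈[1,3].
(2·1+1)(2·2+1)(2·1+1) = 45
Δ: 2! 0! 2! / 5! → 1/30
sum: t=1:−1/1 = -1/1
3j²(1 2 1; 0 0 0) = Δ·Π!·Σ² = 2/15  (sign +1)
sum: t=0:+1/4 = 1/4
3j²(1 2 1; 1 0 -1) = Δ·Π!·Σ² = 1/30  (sign +1)
combine: 4πI² = 45·2/15·1/30 = 1/5
take √, sign +1: I = 0.12615663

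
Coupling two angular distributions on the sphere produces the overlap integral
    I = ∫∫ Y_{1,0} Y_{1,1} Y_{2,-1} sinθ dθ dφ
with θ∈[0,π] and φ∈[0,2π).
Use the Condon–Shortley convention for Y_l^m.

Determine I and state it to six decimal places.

-0.218510

Checks pass: Σm=0; 4 even; l₃=2∈[0,2].
(2·1+1)(2·1+1)(2·2+1) = 45
Δ: 0! 2! 2! / 5! → 1/30
sum: t=0:+1/1 = 1/1
3j²(1 1 2; 0 0 0) = Δ·Π!·Σ² = 2/15  (sign +1)
sum: t=0:+1/2 = 1/2
3j²(1 1 2; 0 1 -1) = Δ·Π!·Σ² = 1/10  (sign -1)
combine: 4πI² = 45·2/15·1/10 = 3/5
take √, sign -1: I = -0.21850969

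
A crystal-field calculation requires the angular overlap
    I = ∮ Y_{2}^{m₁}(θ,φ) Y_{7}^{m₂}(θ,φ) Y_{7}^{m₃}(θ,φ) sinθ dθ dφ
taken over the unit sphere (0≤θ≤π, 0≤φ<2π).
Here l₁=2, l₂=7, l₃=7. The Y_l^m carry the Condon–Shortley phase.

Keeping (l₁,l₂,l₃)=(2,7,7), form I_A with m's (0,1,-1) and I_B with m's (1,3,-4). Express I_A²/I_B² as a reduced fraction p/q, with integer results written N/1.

l's match ⇒ only the (l;m) 3-j factors differ between A and B.
A: triangle coeff Δ(2,7,7) = 1/185640; Σ_t [0,2]: t=0:+1/3870720 t=1:−1/604800 t=2:+1/2073600 = -53/58060800; (3j)²=2809/185640 [(2 7 7; 0 1 -1)], sign=-1
B: triangle coeff Δ(2,7,7) = 1/185640; Σ_t [0,1]: t=0:+1/14515200 t=1:−1/4354560 = -1/6220800; (3j)²=77/4420 [(2 7 7; 1 3 -4)], sign=+1
I_A²/I_B² = (2809/185640)/(77/4420) = 2809/3234

2809/3234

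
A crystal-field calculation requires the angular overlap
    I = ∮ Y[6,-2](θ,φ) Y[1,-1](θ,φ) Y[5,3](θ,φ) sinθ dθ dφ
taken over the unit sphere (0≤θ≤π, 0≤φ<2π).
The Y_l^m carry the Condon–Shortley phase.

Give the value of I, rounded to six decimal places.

0.100084

Rules hold: Σm=0, L=12 even, 5≤5≤7.
N = 13·3·11 = 429
Δ = 2!·10!·0!/13! = 1/858
Racah Σ t=1..1: t=1:−1/14400 = -1/14400
⇒ 3j(6 1 5; 0 0 0)² = 6/143, sgn +1
Racah Σ t=0..0: t=0:+1/161280 = 1/161280
⇒ 3j(6 1 5; -2 -1 3)² = 1/143, sgn +1
4πI² = N·(3j₀)²·(3jₘ)² = 18/143
I = +1·√(0.125874/4π) = 0.10008369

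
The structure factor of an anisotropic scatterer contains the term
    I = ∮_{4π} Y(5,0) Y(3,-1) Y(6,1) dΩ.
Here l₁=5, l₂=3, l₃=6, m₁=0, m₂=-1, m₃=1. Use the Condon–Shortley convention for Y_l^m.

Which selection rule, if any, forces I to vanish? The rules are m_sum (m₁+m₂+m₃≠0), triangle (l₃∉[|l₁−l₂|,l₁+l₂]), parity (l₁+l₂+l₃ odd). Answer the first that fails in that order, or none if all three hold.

none

m₁+m₂+m₃ = 0 − 1 + 1 = 0  ✓
triangle: |5−3|=2 ≤ l₃=6 ≤ 5+3=8  ✓
parity: l₁+l₂+l₃ = 14 is even  ✓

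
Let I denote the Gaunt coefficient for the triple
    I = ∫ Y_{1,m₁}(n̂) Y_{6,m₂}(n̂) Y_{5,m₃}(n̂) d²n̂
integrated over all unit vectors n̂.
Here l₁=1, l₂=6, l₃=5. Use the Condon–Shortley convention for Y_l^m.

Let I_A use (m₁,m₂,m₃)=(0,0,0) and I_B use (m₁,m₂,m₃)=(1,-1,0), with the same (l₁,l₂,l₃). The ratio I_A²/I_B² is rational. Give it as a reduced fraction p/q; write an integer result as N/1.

12/7

Shared (l₁,l₂,l₃)=(1,6,5): N and (l;000)² cancel in I_A²/I_B².
A: Δ = 2!·0!·10!/13! = 1/858; Racah Σ t=1..1: t=1:−1/14400 = -1/14400; ⇒ 3j(1 6 5; 0 0 0)² = 6/143, sgn +1
B: Δ = 2!·0!·10!/13! = 1/858; Racah Σ t=0..0: t=0:+1/28800 = 1/28800; ⇒ 3j(1 6 5; 1 -1 0)² = 7/286, sgn -1
I_A²/I_B² = (6/143)/(7/286) = 12/7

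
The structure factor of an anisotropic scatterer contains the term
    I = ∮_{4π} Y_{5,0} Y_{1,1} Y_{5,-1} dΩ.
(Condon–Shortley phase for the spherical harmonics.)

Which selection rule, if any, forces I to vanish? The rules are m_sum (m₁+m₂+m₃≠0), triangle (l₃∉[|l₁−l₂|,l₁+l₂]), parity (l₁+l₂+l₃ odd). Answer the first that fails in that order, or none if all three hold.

azimuthal sum: 0 + 1 − 1 = 0  ✓
4 ≤ 5 ≤ 6 (triangle on l)  ✓
L = 5 + 1 + 5 = 11 (odd)  ✗

parity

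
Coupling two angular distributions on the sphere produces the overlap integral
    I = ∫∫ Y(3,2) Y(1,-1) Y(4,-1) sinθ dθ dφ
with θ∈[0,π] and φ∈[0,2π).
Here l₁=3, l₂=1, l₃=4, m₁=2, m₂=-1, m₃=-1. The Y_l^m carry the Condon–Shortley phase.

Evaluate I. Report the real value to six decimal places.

Checks pass: Σm=0; 8 even; l₃=4∈[2,4].
(2·3+1)(2·1+1)(2·4+1) = 189
Δ: 0! 6! 2! / 9! → 1/252
sum: t=0:+1/36 = 1/36
3j²(3 1 4; 0 0 0) = Δ·Π!·Σ² = 4/63  (sign +1)
sum: t=0:+1/240 = 1/240
3j²(3 1 4; 2 -1 -1) = Δ·Π!·Σ² = 1/84  (sign -1)
combine: 4πI² = 189·4/63·1/84 = 1/7
take √, sign -1: I = -0.10662181

-0.106622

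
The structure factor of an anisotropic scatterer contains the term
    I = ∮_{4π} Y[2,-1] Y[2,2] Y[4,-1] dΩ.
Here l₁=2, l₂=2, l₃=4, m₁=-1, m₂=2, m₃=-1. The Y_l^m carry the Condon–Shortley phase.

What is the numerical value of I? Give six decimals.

-0.090112

Rules hold: Σm=0, L=8 even, 0≤4≤4.
N = 5·5·9 = 225
Δ = 0!·4!·4!/9! = 1/630
Racah Σ t=0..0: t=0:+1/16 = 1/16
⇒ 3j(2 2 4; 0 0 0)² = 2/35, sgn +1
Racah Σ t=0..0: t=0:+1/144 = 1/144
⇒ 3j(2 2 4; -1 2 -1)² = 1/126, sgn -1
4πI² = N·(3j₀)²·(3jₘ)² = 5/49
I = -1·√(0.102041/4π) = -0.09011188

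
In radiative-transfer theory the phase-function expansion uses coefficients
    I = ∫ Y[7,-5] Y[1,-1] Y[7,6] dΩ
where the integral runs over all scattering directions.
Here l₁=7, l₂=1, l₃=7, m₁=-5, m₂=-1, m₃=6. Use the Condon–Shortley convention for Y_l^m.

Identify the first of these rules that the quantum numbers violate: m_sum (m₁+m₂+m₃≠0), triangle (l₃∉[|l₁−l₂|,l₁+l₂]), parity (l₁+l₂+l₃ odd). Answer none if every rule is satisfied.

m₁+m₂+m₃ = -5 − 1 + 6 = 0  ✓
triangle: |7−1|=6 ≤ l₃=7 ≤ 7+1=8  ✓
parity: l₁+l₂+l₃ = 15 is odd  ✗

parity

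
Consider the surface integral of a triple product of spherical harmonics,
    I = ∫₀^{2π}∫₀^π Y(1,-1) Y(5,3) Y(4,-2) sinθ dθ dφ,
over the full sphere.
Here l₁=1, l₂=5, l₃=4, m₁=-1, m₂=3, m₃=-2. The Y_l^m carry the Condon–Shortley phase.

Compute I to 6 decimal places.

-0.259847

Rules hold: Σm=0, L=10 even, 4≤4≤6.
N = 3·11·9 = 297
Δ = 2!·0!·8!/11! = 1/495
Racah Σ t=1..1: t=1:−1/576 = -1/576
⇒ 3j(1 5 4; 0 0 0)² = 5/99, sgn -1
Racah Σ t=2..2: t=2:+1/2880 = 1/2880
⇒ 3j(1 5 4; -1 3 -2)² = 28/495, sgn +1
4πI² = N·(3j₀)²·(3jₘ)² = 28/33
I = -1·√(0.848485/4π) = -0.25984664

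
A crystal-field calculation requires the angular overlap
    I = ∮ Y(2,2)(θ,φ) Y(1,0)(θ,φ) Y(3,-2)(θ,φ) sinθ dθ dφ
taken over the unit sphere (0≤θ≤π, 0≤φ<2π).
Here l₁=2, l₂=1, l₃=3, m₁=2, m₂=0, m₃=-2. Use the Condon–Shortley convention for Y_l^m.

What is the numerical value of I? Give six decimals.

m-sum 0 ✓  L=6 even ✓  1≤3≤3 ✓
Π(2lᵢ+1) = 5×3×7 = 105
triangle coeff Δ(2,1,3) = 1/105
Σ_t [0,0]: t=0:+1/4 = 1/4
(3j)²=3/35 [(2 1 3; 0 0 0)], sign=-1
Σ_t [0,0]: t=0:+1/24 = 1/24
(3j)²=1/21 [(2 1 3; 2 0 -2)], sign=-1
⇒ 4πI² = 3/7
I = (+1)√(3/7/(4π)) = 0.18467439

0.184674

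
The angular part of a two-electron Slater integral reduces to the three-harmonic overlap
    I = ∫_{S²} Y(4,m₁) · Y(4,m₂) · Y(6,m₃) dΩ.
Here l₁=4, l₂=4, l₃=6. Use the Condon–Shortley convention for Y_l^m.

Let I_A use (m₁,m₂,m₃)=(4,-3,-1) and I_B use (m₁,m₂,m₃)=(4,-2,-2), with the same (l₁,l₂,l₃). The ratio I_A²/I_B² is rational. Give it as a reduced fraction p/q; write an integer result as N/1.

7/20

Shared (l₁,l₂,l₃)=(4,4,6): N and (l;000)² cancel in I_A²/I_B².
A: Δ = 2!·6!·6!/15! = 1/1261260; Racah Σ t=0..0: t=0:+1/172800 = 1/172800; ⇒ 3j(4 4 6; 4 -3 -1)² = 7/2145, sgn -1
B: Δ = 2!·6!·6!/15! = 1/1261260; Racah Σ t=0..0: t=0:+1/69120 = 1/69120; ⇒ 3j(4 4 6; 4 -2 -2)² = 4/429, sgn +1
I_A²/I_B² = (7/2145)/(4/429) = 7/20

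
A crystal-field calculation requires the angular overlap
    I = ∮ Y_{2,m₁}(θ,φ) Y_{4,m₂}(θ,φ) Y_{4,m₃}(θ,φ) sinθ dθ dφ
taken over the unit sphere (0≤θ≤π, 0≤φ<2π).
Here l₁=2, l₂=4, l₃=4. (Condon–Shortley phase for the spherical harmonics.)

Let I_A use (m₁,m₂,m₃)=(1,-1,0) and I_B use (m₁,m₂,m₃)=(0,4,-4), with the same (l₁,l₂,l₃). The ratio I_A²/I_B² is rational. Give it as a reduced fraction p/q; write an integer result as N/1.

Same 2,4,4: normalisation and zero-m 3j drop out of the ratio.
A: Δ: 2! 2! 6! / 11! → 1/13860; sum: t=0:+1/72 t=1:−1/96 = 1/288; 3j²(2 4 4; 1 -1 0) = Δ·Π!·Σ² = 1/462  (sign +1)
B: Δ: 2! 2! 6! / 11! → 1/13860; sum: t=2:+1/2880 = 1/2880; 3j²(2 4 4; 0 4 -4) = Δ·Π!·Σ² = 28/495  (sign +1)
I_A²/I_B² = (1/462)/(28/495) = 15/392

15/392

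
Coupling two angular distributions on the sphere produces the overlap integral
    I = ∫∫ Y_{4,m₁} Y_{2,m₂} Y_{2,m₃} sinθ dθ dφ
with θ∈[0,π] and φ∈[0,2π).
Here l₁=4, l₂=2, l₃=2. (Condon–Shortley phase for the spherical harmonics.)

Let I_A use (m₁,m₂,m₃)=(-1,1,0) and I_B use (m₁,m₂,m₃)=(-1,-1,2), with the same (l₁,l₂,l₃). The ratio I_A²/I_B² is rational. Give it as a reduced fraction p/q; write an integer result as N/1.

Shared (l₁,l₂,l₃)=(4,2,2): N and (l;000)² cancel in I_A²/I_B².
A: Δ = 4!·4!·0!/9! = 1/630; Racah Σ t=3..3: t=3:−1/24 = -1/24; ⇒ 3j(4 2 2; -1 1 0)² = 1/21, sgn -1
B: Δ = 4!·4!·0!/9! = 1/630; Racah Σ t=1..1: t=1:−1/144 = -1/144; ⇒ 3j(4 2 2; -1 -1 2)² = 1/126, sgn -1
I_A²/I_B² = (1/21)/(1/126) = 6/1

6/1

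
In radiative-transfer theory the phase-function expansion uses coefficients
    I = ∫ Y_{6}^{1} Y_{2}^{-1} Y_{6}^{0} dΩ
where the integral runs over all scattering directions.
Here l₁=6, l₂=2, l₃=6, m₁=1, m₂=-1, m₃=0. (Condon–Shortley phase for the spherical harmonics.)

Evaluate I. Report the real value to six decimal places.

-0.030344

Rules hold: Σm=0, L=14 even, 4≤6≤8.
N = 13·5·13 = 845
Δ = 2!·10!·2!/15! = 1/90090
Racah Σ t=0..2: t=0:+1/69120 t=1:−1/14400 t=2:+1/69120 = -7/172800
⇒ 3j(6 2 6; 0 0 0)² = 14/715, sgn -1
Racah Σ t=0..1: t=0:+1/28800 t=1:−1/34560 = 1/172800
⇒ 3j(6 2 6; 1 -1 0)² = 1/1430, sgn +1
4πI² = N·(3j₀)²·(3jₘ)² = 7/605
I = -1·√(0.0115702/4π) = -0.03034355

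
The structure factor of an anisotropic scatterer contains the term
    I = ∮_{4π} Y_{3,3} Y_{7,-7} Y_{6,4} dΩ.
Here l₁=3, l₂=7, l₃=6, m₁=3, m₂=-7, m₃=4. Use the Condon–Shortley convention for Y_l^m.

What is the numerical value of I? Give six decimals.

m-sum 0 ✓  L=16 even ✓  4≤6≤10 ✓
Π(2lᵢ+1) = 7×15×13 = 1365
triangle coeff Δ(3,7,6) = 1/2042040
Σ_t [1,3]: t=1:−1/207360 t=2:+1/57600 t=3:−1/207360 = 1/129600
(3j)²=168/12155 [(3 7 6; 0 0 0)], sign=+1
Σ_t [0,0]: t=0:+1/174182400 = 1/174182400
(3j)²=1/136 [(3 7 6; 3 -7 4)], sign=+1
⇒ 4πI² = 441/3179
I = (+1)√(441/3179/(4π)) = 0.10506767

0.105068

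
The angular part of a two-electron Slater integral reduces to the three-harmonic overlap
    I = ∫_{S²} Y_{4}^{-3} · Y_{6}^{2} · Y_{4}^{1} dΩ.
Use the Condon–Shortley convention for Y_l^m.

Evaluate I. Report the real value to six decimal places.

-0.165283

m-sum 0 ✓  L=14 even ✓  2≤4≤10 ✓
Π(2lᵢ+1) = 9×13×9 = 1053
triangle coeff Δ(4,6,4) = 1/1261260
Σ_t [2,4]: t=2:+1/4608 t=3:−1/1296 t=4:+1/4608 = -7/20736
(3j)²=20/1287 [(4 6 4; 0 0 0)], sign=-1
Σ_t [5,6]: t=5:−1/8640 t=6:+1/34560 = -1/11520
(3j)²=3/143 [(4 6 4; -3 2 1)], sign=+1
⇒ 4πI² = 540/1573
I = (-1)√(540/1573/(4π)) = -0.16528277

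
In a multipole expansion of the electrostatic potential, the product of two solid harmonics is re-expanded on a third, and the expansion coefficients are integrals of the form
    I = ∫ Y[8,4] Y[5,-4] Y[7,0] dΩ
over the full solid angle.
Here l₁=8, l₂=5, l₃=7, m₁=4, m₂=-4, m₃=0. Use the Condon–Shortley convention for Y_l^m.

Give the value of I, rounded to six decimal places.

m-sum 0 ✓  L=20 even ✓  3≤7≤13 ✓
Π(2lᵢ+1) = 17×11×15 = 2805
triangle coeff Δ(8,5,7) = 1/814773960
Σ_t [1,5]: t=1:−1/87091200 t=2:+1/4976640 t=3:−1/2073600 t=4:+1/4976640 t=5:−1/87091200 = -1/9676800
(3j)²=360/46189 [(8 5 7; 0 0 0)], sign=+1
Σ_t [0,1]: t=0:+1/74649600 t=1:−1/87091200 = 1/522547200
(3j)²=2/4199 [(8 5 7; 4 -4 0)], sign=-1
⇒ 4πI² = 10800/1037153
I = (-1)√(10800/1037153/(4π)) = -0.02878628

-0.028786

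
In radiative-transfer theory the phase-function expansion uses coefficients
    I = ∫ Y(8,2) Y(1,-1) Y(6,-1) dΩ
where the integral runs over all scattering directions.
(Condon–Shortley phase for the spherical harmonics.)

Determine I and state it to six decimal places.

|8−1|≤6≤8+1 violated ⇒ I = 0

0.000000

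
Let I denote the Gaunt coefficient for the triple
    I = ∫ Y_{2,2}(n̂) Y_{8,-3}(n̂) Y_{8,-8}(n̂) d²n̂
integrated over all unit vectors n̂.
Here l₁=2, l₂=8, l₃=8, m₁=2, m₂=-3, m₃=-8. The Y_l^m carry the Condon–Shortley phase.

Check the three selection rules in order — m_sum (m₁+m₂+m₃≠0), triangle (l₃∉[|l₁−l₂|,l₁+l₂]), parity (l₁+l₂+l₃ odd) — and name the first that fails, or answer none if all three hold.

azimuthal sum: 2 − 3 − 8 = -9  ✗
6 ≤ 8 ≤ 10 (triangle on l)
L = 2 + 8 + 8 = 18 (even)

m_sum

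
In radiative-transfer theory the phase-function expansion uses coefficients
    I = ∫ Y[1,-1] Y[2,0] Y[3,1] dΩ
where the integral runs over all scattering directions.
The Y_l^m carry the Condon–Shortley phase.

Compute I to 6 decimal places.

-0.202301

m-sum 0 ✓  L=6 even ✓  1≤3≤3 ✓
Π(2lᵢ+1) = 3×5×7 = 105
triangle coeff Δ(1,2,3) = 1/105
Σ_t [0,0]: t=0:+1/4 = 1/4
(3j)²=3/35 [(1 2 3; 0 0 0)], sign=-1
Σ_t [0,0]: t=0:+1/8 = 1/8
(3j)²=2/35 [(1 2 3; -1 0 1)], sign=+1
⇒ 4πI² = 18/35
I = (-1)√(18/35/(4π)) = -0.20230066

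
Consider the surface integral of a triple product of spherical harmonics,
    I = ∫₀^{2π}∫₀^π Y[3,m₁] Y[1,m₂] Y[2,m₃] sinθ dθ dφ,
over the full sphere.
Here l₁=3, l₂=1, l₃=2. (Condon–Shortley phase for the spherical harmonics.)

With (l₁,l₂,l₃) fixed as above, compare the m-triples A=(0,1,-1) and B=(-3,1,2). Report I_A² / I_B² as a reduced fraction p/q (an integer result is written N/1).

Same 3,1,2: normalisation and zero-m 3j drop out of the ratio.
A: Δ: 2! 4! 0! / 7! → 1/105; sum: t=2:+1/12 = 1/12; 3j²(3 1 2; 0 1 -1) = Δ·Π!·Σ² = 1/35  (sign -1)
B: Δ: 2! 4! 0! / 7! → 1/105; sum: t=2:+1/48 = 1/48; 3j²(3 1 2; -3 1 2) = Δ·Π!·Σ² = 1/7  (sign +1)
I_A²/I_B² = (1/35)/(1/7) = 1/5

1/5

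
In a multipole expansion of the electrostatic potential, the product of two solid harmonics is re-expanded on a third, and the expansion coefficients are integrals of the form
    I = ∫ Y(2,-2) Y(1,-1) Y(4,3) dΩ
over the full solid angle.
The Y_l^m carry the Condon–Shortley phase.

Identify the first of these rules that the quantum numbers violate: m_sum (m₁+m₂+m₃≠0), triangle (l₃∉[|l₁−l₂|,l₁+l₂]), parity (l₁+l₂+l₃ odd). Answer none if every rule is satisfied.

triangle

azimuthal sum: -2 − 1 + 3 = 0  ✓
1 ≤ 4 ≤ 3 (triangle on l)  ✗
L = 2 + 1 + 4 = 7 (odd)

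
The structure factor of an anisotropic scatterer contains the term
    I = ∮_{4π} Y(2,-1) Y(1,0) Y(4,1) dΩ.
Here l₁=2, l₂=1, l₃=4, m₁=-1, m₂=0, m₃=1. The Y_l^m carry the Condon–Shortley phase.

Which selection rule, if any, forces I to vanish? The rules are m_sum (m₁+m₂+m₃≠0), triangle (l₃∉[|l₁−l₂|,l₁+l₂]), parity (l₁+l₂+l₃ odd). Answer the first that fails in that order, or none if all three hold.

m₁+m₂+m₃ = -1 + 0 + 1 = 0  ✓
triangle: |2−1|=1 ≤ l₃=4 ≤ 2+1=3  ✗
parity: l₁+l₂+l₃ = 7 is odd

triangle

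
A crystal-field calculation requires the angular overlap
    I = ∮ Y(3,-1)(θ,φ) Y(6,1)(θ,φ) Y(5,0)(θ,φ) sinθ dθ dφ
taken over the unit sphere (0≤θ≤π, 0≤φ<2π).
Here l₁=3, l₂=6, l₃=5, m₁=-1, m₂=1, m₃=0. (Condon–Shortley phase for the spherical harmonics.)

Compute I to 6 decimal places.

-0.077843

Rules hold: Σm=0, L=14 even, 3≤5≤9.
N = 7·13·11 = 1001
Δ = 4!·2!·8!/15! = 1/675675
Racah Σ t=1..3: t=1:−1/8640 t=2:+1/2304 t=3:−1/8640 = 7/34560
⇒ 3j(3 6 5; 0 0 0)² = 7/429, sgn -1
Racah Σ t=2..4: t=2:+1/5760 t=3:−1/3456 t=4:+1/34560 = -1/11520
⇒ 3j(3 6 5; -1 1 0)² = 2/429, sgn +1
4πI² = N·(3j₀)²·(3jₘ)² = 98/1287
I = -1·√(0.0761461/4π) = -0.07784287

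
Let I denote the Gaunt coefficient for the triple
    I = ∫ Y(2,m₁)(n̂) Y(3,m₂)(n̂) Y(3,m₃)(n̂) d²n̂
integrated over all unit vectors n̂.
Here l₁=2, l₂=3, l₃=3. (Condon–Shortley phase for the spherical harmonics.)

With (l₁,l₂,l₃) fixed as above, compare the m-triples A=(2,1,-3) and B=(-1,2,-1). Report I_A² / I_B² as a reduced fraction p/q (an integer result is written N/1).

Same 2,3,3: normalisation and zero-m 3j drop out of the ratio.
A: Δ: 2! 2! 4! / 9! → 1/3780; sum: t=0:+1/96 = 1/96; 3j²(2 3 3; 2 1 -3) = Δ·Π!·Σ² = 1/42  (sign +1)
B: Δ: 2! 2! 4! / 9! → 1/3780; sum: t=1:−1/48 t=2:+1/12 = 1/16; 3j²(2 3 3; -1 2 -1) = Δ·Π!·Σ² = 1/28  (sign +1)
I_A²/I_B² = (1/42)/(1/28) = 2/3

2/3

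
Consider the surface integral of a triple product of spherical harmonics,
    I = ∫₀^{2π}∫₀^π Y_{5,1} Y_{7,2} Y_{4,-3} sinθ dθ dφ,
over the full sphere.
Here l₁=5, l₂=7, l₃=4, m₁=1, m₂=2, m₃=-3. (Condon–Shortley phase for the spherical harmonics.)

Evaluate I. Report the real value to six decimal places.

Checks pass: Σm=0; 16 even; l₃=4∈[2,12].
(2·5+1)(2·7+1)(2·4+1) = 1485
Δ: 8! 2! 6! / 17! → 1/6126120
sum: t=3:−1/69120 t=4:+1/20736 t=5:−1/69120 = 1/51840
3j²(5 7 4; 0 0 0) = Δ·Π!·Σ² = 280/21879  (sign +1)
sum: t=3:−1/518400 t=4:+1/138240 = 11/2073600
3j²(5 7 4; 1 2 -3) = Δ·Π!·Σ² = 77/4420  (sign -1)
combine: 4πI² = 1485·280/21879·77/4420 = 16170/48841
take √, sign -1: I = -0.16231468

-0.162315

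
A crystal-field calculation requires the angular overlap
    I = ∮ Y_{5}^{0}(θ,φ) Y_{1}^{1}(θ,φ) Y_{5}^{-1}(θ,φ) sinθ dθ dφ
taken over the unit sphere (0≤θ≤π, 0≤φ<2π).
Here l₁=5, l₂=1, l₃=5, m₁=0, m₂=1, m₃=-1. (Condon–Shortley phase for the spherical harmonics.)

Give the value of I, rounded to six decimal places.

0.000000

L=11 odd ⇒ parity kills the (l;000) factor ⇒ I = 0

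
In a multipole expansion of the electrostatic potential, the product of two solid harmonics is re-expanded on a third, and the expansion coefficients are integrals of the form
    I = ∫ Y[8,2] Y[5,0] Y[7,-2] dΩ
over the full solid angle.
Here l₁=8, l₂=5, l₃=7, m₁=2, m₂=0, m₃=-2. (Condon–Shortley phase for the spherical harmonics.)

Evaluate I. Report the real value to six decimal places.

0.020044

m-sum 0 ✓  L=20 even ✓  3≤7≤13 ✓
Π(2lᵢ+1) = 17×11×15 = 2805
triangle coeff Δ(8,5,7) = 1/814773960
Σ_t [1,5]: t=1:−1/87091200 t=2:+1/4976640 t=3:−1/2073600 t=4:+1/4976640 t=5:−1/87091200 = -1/9676800
(3j)²=360/46189 [(8 5 7; 0 0 0)], sign=+1
Σ_t [1,5]: t=1:−1/41472000 t=2:+1/4976640 t=3:−1/4354560 t=4:+1/23224320 t=5:−1/1045094400 = -1/93312000
(3j)²=32/138567 [(8 5 7; 2 0 -2)], sign=+1
⇒ 4πI² = 57600/11408683
I = (+1)√(57600/11408683/(4π)) = 0.02004419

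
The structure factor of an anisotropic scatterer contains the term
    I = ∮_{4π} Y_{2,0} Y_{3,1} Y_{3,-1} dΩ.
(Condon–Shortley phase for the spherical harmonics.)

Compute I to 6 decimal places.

Checks pass: Σm=0; 8 even; l₃=3∈[1,5].
(2·2+1)(2·3+1)(2·3+1) = 245
Δ: 2! 2! 4! / 9! → 1/3780
sum: t=0:+1/24 t=1:−1/4 t=2:+1/24 = -1/6
3j²(2 3 3; 0 0 0) = Δ·Π!·Σ² = 4/105  (sign +1)
sum: t=0:+1/96 t=1:−1/6 t=2:+1/16 = -3/32
3j²(2 3 3; 0 1 -1) = Δ·Π!·Σ² = 3/140  (sign -1)
combine: 4πI² = 245·4/105·3/140 = 1/5
take √, sign -1: I = -0.12615663

-0.126157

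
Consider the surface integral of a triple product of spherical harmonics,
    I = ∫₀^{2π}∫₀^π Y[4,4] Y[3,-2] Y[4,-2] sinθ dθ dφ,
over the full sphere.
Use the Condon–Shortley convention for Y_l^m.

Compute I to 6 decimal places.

0.000000

l₁+l₂+l₃=11 is odd: 3j(l;000)=0 ⇒ I=0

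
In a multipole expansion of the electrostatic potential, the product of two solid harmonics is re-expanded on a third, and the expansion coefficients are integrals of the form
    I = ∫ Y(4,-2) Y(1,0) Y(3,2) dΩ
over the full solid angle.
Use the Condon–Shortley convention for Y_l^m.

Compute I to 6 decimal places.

m-sum 0 ✓  L=8 even ✓  3≤3≤5 ✓
Π(2lᵢ+1) = 9×3×7 = 189
triangle coeff Δ(4,1,3) = 1/252
Σ_t [1,1]: t=1:−1/36 = -1/36
(3j)²=4/63 [(4 1 3; 0 0 0)], sign=+1
Σ_t [1,1]: t=1:−1/120 = -1/120
(3j)²=1/21 [(4 1 3; -2 0 2)], sign=+1
⇒ 4πI² = 4/7
I = (+1)√(4/7/(4π)) = 0.21324362

0.213244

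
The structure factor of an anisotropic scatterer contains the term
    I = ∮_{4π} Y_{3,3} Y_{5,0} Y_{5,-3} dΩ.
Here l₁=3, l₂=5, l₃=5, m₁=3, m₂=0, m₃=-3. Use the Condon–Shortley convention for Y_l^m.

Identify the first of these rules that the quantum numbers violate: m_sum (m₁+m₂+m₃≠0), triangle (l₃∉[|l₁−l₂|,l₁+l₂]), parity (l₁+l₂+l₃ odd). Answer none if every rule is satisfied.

parity

m₁+m₂+m₃ = 3 + 0 − 3 = 0  ✓
triangle: |3−5|=2 ≤ l₃=5 ≤ 3+5=8  ✓
parity: l₁+l₂+l₃ = 13 is odd  ✗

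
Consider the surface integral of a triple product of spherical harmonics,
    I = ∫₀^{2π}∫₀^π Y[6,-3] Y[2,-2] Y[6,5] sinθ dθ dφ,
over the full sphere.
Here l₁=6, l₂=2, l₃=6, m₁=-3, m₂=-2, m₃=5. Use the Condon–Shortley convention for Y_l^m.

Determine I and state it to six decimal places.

m-sum 0 ✓  L=14 even ✓  4≤6≤8 ✓
Π(2lᵢ+1) = 13×5×13 = 845
triangle coeff Δ(6,2,6) = 1/90090
Σ_t [0,2]: t=0:+1/69120 t=1:−1/14400 t=2:+1/69120 = -7/172800
(3j)²=14/715 [(6 2 6; 0 0 0)], sign=-1
Σ_t [0,0]: t=0:+1/1451520 = 1/1451520
(3j)²=1/91 [(6 2 6; -3 -2 5)], sign=-1
⇒ 4πI² = 2/11
I = (+1)√(2/11/(4π)) = 0.12028562

0.120286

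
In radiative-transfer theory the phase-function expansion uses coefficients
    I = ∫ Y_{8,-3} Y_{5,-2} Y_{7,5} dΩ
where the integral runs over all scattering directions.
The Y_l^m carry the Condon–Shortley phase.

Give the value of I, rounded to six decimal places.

-0.092236

Rules hold: Σm=0, L=20 even, 3≤7≤13.
N = 17·11·15 = 2805
Δ = 6!·10!·4!/21! = 1/814773960
Racah Σ t=1..5: t=1:−1/87091200 t=2:+1/4976640 t=3:−1/2073600 t=4:+1/4976640 t=5:−1/87091200 = -1/9676800
⇒ 3j(8 5 7; 0 0 0)² = 360/46189, sgn +1
Racah Σ t=1..3: t=1:−1/1741824000 t=2:+1/104509440 t=3:−1/69672960 = -1/186624000
⇒ 3j(8 5 7; -3 -2 5)² = 308/62985, sgn -1
4πI² = N·(3j₀)²·(3jₘ)² = 110880/1037153
I = -1·√(0.106908/4π) = -0.09223596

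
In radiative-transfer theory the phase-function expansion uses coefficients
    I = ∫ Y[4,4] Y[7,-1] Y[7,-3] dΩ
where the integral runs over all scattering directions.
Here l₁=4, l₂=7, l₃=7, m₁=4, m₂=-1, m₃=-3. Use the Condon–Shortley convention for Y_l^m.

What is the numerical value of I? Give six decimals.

-0.167274

Checks pass: Σm=0; 18 even; l₃=7∈[3,11].
(2·4+1)(2·7+1)(2·7+1) = 2025
Δ: 4! 4! 10! / 19! → 1/58198140
sum: t=0:+1/17418240 t=1:−1/622080 t=2:+1/230400 t=3:−1/622080 t=4:+1/17418240 = 1/806400
3j²(4 7 7; 0 0 0) = Δ·Π!·Σ² = 2268/230945  (sign -1)
sum: t=0:+1/9953280 = 1/9953280
3j²(4 7 7; 4 -1 -3) = Δ·Π!·Σ² = 2450/138567  (sign +1)
combine: 4πI² = 2025·2268/230945·2450/138567 = 750141000/2133423721
take √, sign -1: I = -0.16727381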